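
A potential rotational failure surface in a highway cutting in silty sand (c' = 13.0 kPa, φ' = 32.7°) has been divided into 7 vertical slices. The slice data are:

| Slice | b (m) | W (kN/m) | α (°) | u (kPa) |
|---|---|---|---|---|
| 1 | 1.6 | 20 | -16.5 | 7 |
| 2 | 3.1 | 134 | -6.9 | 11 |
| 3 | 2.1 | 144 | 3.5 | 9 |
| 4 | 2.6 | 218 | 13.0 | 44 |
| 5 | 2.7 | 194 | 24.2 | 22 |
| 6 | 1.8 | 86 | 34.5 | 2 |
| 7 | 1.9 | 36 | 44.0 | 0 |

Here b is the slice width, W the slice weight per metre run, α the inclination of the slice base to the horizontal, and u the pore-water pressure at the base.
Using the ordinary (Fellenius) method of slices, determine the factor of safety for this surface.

FS = 2.99

Ordinary method of slices: FS = Σ[c'·Δl_i + (W_i cosα_i − u_i·Δl_i)·tanφ'] / Σ W_i sinα_i, with Δl_i = b_i / cosα_i.
Slice 1: Δl = 1.6/cos(-16.5°) = 1.669 m; N'_1 = 20·cos(-16.5°) − 7·1.669 = 7.5; c'Δl = 21.69; W sinα = -5.7
Slice 2: Δl = 3.1/cos(-6.9°) = 3.123 m; N'_2 = 134·cos(-6.9°) − 11·3.123 = 98.7; c'Δl = 40.59; W sinα = -16.1
Slice 3: Δl = 2.1/cos3.5° = 2.104 m; N'_3 = 144·cos3.5° − 9·2.104 = 124.8; c'Δl = 27.35; W sinα = 8.8
Slice 4: Δl = 2.6/cos13.0° = 2.668 m; N'_4 = 218·cos13.0° − 44·2.668 = 95.0; c'Δl = 34.69; W sinα = 49.0
Slice 5: Δl = 2.7/cos24.2° = 2.960 m; N'_5 = 194·cos24.2° − 22·2.960 = 111.8; c'Δl = 38.48; W sinα = 79.5
Slice 6: Δl = 1.8/cos34.5° = 2.184 m; N'_6 = 86·cos34.5° − 2·2.184 = 66.5; c'Δl = 28.39; W sinα = 48.7
Slice 7: Δl = 1.9/cos44.0° = 2.641 m; N'_7 = 36·cos44.0° − 0·2.641 = 25.9; c'Δl = 34.34; W sinα = 25.0
Σc'Δl = 225.5 kN/m; ΣN' = 530.2 kN/m; ΣW sinα = 189.3 kN/m
Resisting = 225.5 + 530.2·tan32.7° = 225.5 + 340.4 = 565.9 kN/m
FS = 565.9 / 189.3 = 2.990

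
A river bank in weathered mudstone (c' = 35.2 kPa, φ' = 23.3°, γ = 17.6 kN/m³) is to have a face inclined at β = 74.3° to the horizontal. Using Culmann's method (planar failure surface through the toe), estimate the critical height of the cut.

H_c = 19.08 m

Culmann's analysis gives the critical failure plane at α_cr = (β + φ')/2 = (74.3 + 23.3)/2 = 48.8°, and the critical height
H_c = (4c'/γ) · sinβ cosφ' / [1 − cos(β − φ')]
    = (4·35.2/17.6) · sin74.3°·cos23.3° / [1 − cos(51.0°)]
    = 8.000 · 0.9627·0.9184 / [1 − 0.6293]
    = 8.000 · 0.8842 / 0.3707
    = 19.08 m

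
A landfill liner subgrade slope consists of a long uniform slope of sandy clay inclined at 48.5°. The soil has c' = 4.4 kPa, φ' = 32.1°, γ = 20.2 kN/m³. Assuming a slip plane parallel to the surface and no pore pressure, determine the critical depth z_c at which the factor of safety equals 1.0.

Setting FS = 1.00 in FS = [c' + γz cos²β tanφ'] / [γz sinβ cosβ] and solving for z:
z = c' / [γ cosβ (FS·sinβ − cosβ·tanφ')]
  = 4.4 / [20.2·cos48.5°·(1.00·sin48.5° − cos48.5°·tan32.1°)]
  = 4.4 / [20.2·0.6626·(1.00·0.7490 − 0.6626·0.6273)]
  = 4.4 / 4.4611 = 0.986 m

z_c = 0.99 m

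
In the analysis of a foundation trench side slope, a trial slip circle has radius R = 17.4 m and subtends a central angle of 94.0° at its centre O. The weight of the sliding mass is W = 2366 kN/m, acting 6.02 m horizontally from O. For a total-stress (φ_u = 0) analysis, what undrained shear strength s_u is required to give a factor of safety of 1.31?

FS = s_u·L_a·R / (W·d), so s_u = FS·W·d / (L_a·R).
Arc length L_a = R·θ = 17.4·(94.0°·π/180) = 17.4·1.6406 = 28.55 m
s_u = 1.31·2366·6.02 / (28.55·17.4) = 18658.7 / 496.71 = 37.56 kPa

s_u = 37.6 kPa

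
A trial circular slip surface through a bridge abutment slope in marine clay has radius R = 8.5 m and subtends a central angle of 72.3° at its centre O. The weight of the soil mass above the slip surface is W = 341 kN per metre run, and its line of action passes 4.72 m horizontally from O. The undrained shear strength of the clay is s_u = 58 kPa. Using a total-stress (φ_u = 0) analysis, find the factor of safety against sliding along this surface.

FS = 3.29

Taking moments about the centre O, the resisting moment is provided by the undrained shear strength acting along the arc:
Arc length L_a = R·θ = 8.5·(72.3°·π/180) = 8.5·1.2619 = 10.73 m
M_R = s_u·L_a·R = 58·10.73·8.5 = 5287.9 kN·m/m
M_D = W·d = 341·4.72 = 1609.5 kN·m/m
FS = M_R / M_D = 5287.9 / 1609.5 = 3.285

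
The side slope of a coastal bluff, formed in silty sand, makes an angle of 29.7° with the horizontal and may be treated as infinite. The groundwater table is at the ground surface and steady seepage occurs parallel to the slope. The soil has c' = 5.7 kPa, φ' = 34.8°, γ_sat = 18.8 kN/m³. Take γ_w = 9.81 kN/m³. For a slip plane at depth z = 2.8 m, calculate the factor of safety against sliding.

FS = 0.83

With seepage parallel to the slope and the water table at the surface, the effective normal stress on the slip plane uses the buoyant unit weight γ' = γ_sat − γ_w while the driving shear stress uses γ_sat:
FS = [c' + γ' z cos²β tanφ'] / [γ_sat z sinβ cosβ]
γ' = 18.8 − 9.81 = 8.99 kN/m³
Numerator = 5.7 + 8.99·2.8·cos²29.7°·tan34.8° = 5.7 + 8.99·2.8·0.7545·0.6950 = 18.900 kPa
Denominator = 18.8·2.8·sin29.7°·cos29.7° = 18.8·2.8·0.4955·0.8686 = 22.655 kPa
FS = 18.900 / 22.655 = 0.834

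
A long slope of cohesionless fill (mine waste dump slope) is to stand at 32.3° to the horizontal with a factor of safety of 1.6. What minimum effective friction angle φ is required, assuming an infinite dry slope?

φ = 45.3°

FS = tanφ/tanβ ⇒ tanφ = FS · tanβ = 1.6 · tan32.3° = 1.0115
φ = arctan(1.0115) = 45.33°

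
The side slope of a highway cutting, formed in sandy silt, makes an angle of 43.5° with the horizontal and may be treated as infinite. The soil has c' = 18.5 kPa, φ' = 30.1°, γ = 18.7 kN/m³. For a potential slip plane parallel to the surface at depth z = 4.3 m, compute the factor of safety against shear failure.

For an infinite slope with a slip plane parallel to the surface (no pore pressure): FS = [c' + γz cos²β tanφ'] / [γz sinβ cosβ].
γz = 18.7·4.3 = 80.41 kN/m²
Numerator = 18.5 + 80.41·cos²43.5°·tan30.1° = 18.5 + 80.41·0.5262·0.5797 = 43.026 kPa
Denominator = 80.41·sin43.5°·cos43.5° = 80.41·0.6884·0.7254 = 40.150 kPa
FS = 43.026 / 40.150 = 1.072

FS = 1.07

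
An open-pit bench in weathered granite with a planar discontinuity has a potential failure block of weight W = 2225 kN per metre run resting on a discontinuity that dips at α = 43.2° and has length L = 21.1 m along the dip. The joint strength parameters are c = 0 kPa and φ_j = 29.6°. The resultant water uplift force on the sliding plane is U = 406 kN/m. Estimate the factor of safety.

Resolving the block weight along and normal to the plane and applying the Mohr–Coulomb strength on the joint:
N' = W cosα − U = 2225·cos43.2° − 406 = 1216.0 kN/m
Driving force T = W sinα = 2225·sin43.2° = 1523.1 kN/m
Resisting force R = c·L + N'·tanφ_j = 0·21.1 + 1216.0·tan29.6° = 0.0 + 690.8 = 690.8 kN/m
FS = R / T = 690.8 / 1523.1 = 0.454

FS = 0.45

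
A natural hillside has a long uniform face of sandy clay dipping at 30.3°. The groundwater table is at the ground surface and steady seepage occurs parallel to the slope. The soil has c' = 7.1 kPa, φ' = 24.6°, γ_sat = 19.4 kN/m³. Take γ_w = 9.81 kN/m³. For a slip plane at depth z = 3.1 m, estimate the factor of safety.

FS = 0.66

With seepage parallel to the slope and the water table at the surface, the effective normal stress on the slip plane uses the buoyant unit weight γ' = γ_sat − γ_w while the driving shear stress uses γ_sat:
FS = [c' + γ' z cos²β tanφ'] / [γ_sat z sinβ cosβ]
γ' = 19.4 − 9.81 = 9.59 kN/m³
Numerator = 7.1 + 9.59·3.1·cos²30.3°·tan24.6° = 7.1 + 9.59·3.1·0.7455·0.4578 = 17.246 kPa
Denominator = 19.4·3.1·sin30.3°·cos30.3° = 19.4·3.1·0.5045·0.8634 = 26.197 kPa
FS = 17.246 / 26.197 = 0.658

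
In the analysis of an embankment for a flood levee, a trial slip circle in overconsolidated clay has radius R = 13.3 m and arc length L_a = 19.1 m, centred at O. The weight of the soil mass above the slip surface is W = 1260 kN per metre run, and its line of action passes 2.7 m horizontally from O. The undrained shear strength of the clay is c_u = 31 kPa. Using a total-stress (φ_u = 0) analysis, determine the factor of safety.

Taking moments about the centre O, the resisting moment is provided by the undrained shear strength acting along the arc:
M_R = c_u·L_a·R = 31·19.10·13.3 = 7874.9 kN·m/m
M_D = W·d = 1260·2.7 = 3402.0 kN·m/m
FS = M_R / M_D = 7874.9 / 3402.0 = 2.315

FS = 2.31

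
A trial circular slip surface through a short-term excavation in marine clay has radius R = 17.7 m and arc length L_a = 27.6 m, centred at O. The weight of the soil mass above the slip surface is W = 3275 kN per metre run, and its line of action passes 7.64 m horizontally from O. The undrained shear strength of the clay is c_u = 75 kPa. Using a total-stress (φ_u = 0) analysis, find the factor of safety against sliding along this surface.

Taking moments about the centre O, the resisting moment is provided by the undrained shear strength acting along the arc:
M_R = c_u·L_a·R = 75·27.60·17.7 = 36639.0 kN·m/m
M_D = W·d = 3275·7.64 = 25021.0 kN·m/m
FS = M_R / M_D = 36639.0 / 25021.0 = 1.464

FS = 1.46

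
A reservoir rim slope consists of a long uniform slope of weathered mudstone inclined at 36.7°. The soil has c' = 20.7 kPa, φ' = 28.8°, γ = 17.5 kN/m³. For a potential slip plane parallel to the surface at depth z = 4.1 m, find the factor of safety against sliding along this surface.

FS = 1.34

For an infinite slope with a slip plane parallel to the surface (no pore pressure): FS = [c' + γz cos²β tanφ'] / [γz sinβ cosβ].
γz = 17.5·4.1 = 71.75 kN/m²
Numerator = 20.7 + 71.75·cos²36.7°·tan28.8° = 20.7 + 71.75·0.6428·0.5498 = 46.057 kPa
Denominator = 71.75·sin36.7°·cos36.7° = 71.75·0.5976·0.8018 = 34.380 kPa
FS = 46.057 / 34.380 = 1.340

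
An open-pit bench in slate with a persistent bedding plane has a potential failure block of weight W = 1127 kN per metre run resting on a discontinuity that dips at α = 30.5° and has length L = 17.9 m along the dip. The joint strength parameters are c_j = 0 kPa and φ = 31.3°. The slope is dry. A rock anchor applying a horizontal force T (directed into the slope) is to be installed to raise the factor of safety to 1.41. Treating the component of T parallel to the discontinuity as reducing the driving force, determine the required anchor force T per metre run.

T = 142 kN/m

Resolving forces along and normal to the sliding plane, with the horizontal anchor force T adding T·sinα to the effective normal force and T·cosα acting up the plane against the driving force:
FS = [c_jL + (W cosα + T sinα) tanφ] / [W sinα − T cosα]
Without the anchor: N' = 971.1 kN/m, driving T_d = 572.0 kN/m, resisting R = 0·17.9 + 971.1·tan31.3° = 590.4 kN/m, FS = 1.03.
Setting FS = 1.41 and solving for T:
1.41·(572.0 − T cos30.5°) = 590.4 + T sin30.5°·tan31.3°
T·(sin30.5°·tan31.3° + 1.41·cos30.5°) = 1.41·572.0 − 590.4
T·(0.5075·0.6080 + 1.41·0.8616) = 806.5 − 590.4 = 216.1
T·1.5235 = 216.1
T = 141.8 kN/m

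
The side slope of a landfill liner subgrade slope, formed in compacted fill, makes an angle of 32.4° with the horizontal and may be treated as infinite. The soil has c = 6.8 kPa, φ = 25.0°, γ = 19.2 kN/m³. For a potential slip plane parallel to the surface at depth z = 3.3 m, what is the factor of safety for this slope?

FS = 0.97

For an infinite slope with a slip plane parallel to the surface (no pore pressure): FS = [c + γz cos²β tanφ] / [γz sinβ cosβ].
γz = 19.2·3.3 = 63.36 kN/m²
Numerator = 6.8 + 63.36·cos²32.4°·tan25.0° = 6.8 + 63.36·0.7129·0.4663 = 27.863 kPa
Denominator = 63.36·sin32.4°·cos32.4° = 63.36·0.5358·0.8443 = 28.665 kPa
FS = 27.863 / 28.665 = 0.972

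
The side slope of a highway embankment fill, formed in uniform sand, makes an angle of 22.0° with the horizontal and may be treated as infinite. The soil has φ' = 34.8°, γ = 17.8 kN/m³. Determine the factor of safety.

For a dry cohesionless infinite slope the factor of safety is FS = tanφ' / tanβ.
FS = tan34.8° / tan22.0° = 0.6950 / 0.4040 = 1.720

FS = 1.72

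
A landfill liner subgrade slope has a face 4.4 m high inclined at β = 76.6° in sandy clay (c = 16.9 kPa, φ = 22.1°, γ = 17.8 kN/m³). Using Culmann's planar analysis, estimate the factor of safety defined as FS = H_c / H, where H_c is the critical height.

FS = 1.86

H_c = (4c/γ) · sinβ cosφ / [1 − cos(β − φ)]
    = (4·16.9/17.8) · sin76.6°·cos22.1° / [1 − cos54.5°]
    = 3.798 · 0.9013 / 0.4193 = 8.16 m
FS = H_c / H = 8.16 / 4.4 = 1.855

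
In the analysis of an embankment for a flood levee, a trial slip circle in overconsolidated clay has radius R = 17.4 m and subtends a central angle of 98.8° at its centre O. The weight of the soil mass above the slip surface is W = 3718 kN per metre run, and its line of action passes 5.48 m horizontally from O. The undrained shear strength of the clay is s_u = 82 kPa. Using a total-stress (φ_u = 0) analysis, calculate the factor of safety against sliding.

FS = 2.10

Taking moments about the centre O, the resisting moment is provided by the undrained shear strength acting along the arc:
Arc length L_a = R·θ = 17.4·(98.8°·π/180) = 17.4·1.7244 = 30.00 m
M_R = s_u·L_a·R = 82·30.00·17.4 = 42810.1 kN·m/m
M_D = W·d = 3718·5.48 = 20374.6 kN·m/m
FS = M_R / M_D = 42810.1 / 20374.6 = 2.101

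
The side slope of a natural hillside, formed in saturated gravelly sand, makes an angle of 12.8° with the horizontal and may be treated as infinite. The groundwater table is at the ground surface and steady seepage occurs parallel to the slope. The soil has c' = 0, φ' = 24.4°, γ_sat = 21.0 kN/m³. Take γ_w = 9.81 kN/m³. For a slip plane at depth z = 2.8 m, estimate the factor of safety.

FS = 1.06

With seepage parallel to the slope and the water table at the surface, the effective normal stress on the slip plane uses the buoyant unit weight γ' = γ_sat − γ_w while the driving shear stress uses γ_sat:
FS = [c' + γ' z cos²β tanφ'] / [γ_sat z sinβ cosβ]
(For c' = 0 this reduces to FS = (γ'/γ_sat)·tanφ'/tanβ.)
γ' = 21.0 − 9.81 = 11.19 kN/m³
Numerator = 0.0 + 11.19·2.8·cos²12.8°·tan24.4° = 0.0 + 11.19·2.8·0.9509·0.4536 = 13.515 kPa
Denominator = 21.0·2.8·sin12.8°·cos12.8° = 21.0·2.8·0.2215·0.9751 = 12.703 kPa
FS = 13.515 / 12.703 = 1.064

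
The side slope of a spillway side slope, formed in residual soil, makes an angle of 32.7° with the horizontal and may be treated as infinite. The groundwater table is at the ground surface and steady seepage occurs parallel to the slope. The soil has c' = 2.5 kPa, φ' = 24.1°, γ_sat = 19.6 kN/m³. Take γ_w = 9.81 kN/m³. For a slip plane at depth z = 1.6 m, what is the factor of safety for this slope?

FS = 0.52

With seepage parallel to the slope and the water table at the surface, the effective normal stress on the slip plane uses the buoyant unit weight γ' = γ_sat − γ_w while the driving shear stress uses γ_sat:
FS = [c' + γ' z cos²β tanφ'] / [γ_sat z sinβ cosβ]
γ' = 19.6 − 9.81 = 9.79 kN/m³
Numerator = 2.5 + 9.79·1.6·cos²32.7°·tan24.1° = 2.5 + 9.79·1.6·0.7081·0.4473 = 7.462 kPa
Denominator = 19.6·1.6·sin32.7°·cos32.7° = 19.6·1.6·0.5402·0.8415 = 14.257 kPa
FS = 7.462 / 14.257 = 0.523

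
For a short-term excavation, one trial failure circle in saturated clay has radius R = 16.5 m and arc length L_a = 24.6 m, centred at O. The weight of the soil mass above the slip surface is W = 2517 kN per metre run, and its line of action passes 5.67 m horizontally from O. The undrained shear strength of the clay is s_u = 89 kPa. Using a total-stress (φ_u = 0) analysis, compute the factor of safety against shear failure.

FS = 2.53

Taking moments about the centre O, the resisting moment is provided by the undrained shear strength acting along the arc:
M_R = s_u·L_a·R = 89·24.60·16.5 = 36125.1 kN·m/m
M_D = W·d = 2517·5.67 = 14271.4 kN·m/m
FS = M_R / M_D = 36125.1 / 14271.4 = 2.531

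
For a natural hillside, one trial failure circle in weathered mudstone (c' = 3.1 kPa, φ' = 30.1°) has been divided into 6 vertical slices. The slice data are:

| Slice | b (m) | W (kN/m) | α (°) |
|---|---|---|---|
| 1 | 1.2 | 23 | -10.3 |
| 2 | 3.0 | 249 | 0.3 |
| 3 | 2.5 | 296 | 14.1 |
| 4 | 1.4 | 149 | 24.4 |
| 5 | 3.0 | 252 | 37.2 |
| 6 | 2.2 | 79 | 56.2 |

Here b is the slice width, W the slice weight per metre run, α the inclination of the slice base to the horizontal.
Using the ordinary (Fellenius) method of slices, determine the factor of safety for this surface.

FS = 1.70

Ordinary method of slices: FS = Σ[c'·Δl_i + (W_i cosα_i)·tanφ'] / Σ W_i sinα_i, with Δl_i = b_i / cosα_i.
Slice 1: Δl = 1.2/cos(-10.3°) = 1.220 m; N'_1 = 23·cos(-10.3°) = 22.6; c'Δl = 3.78; W sinα = -4.1
Slice 2: Δl = 3.0/cos0.3° = 3.000 m; N'_2 = 249·cos0.3° = 249.0; c'Δl = 9.30; W sinα = 1.3
Slice 3: Δl = 2.5/cos14.1° = 2.578 m; N'_3 = 296·cos14.1° = 287.1; c'Δl = 7.99; W sinα = 72.1
Slice 4: Δl = 1.4/cos24.4° = 1.537 m; N'_4 = 149·cos24.4° = 135.7; c'Δl = 4.77; W sinα = 61.6
Slice 5: Δl = 3.0/cos37.2° = 3.766 m; N'_5 = 252·cos37.2° = 200.7; c'Δl = 11.68; W sinα = 152.4
Slice 6: Δl = 2.2/cos56.2° = 3.955 m; N'_6 = 79·cos56.2° = 43.9; c'Δl = 12.26; W sinα = 65.6
Σc'Δl = 49.8 kN/m; ΣN' = 939.1 kN/m; ΣW sinα = 348.9 kN/m
Resisting = 49.8 + 939.1·tan30.1° = 49.8 + 544.4 = 594.1 kN/m
FS = 594.1 / 348.9 = 1.703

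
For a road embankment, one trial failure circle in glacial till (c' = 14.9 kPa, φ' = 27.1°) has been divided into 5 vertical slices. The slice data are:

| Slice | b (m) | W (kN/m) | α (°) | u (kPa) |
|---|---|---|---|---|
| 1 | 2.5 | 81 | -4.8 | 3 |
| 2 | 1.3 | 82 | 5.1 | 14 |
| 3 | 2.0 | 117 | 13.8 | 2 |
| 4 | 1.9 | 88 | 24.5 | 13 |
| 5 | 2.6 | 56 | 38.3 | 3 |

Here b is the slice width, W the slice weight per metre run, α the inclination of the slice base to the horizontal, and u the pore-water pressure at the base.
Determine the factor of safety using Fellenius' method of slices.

Ordinary method of slices: FS = Σ[c'·Δl_i + (W_i cosα_i − u_i·Δl_i)·tanφ'] / Σ W_i sinα_i, with Δl_i = b_i / cosα_i.
Slice 1: Δl = 2.5/cos(-4.8°) = 2.509 m; N'_1 = 81·cos(-4.8°) − 3·2.509 = 73.2; c'Δl = 37.38; W sinα = -6.8
Slice 2: Δl = 1.3/cos5.1° = 1.305 m; N'_2 = 82·cos5.1° − 14·1.305 = 63.4; c'Δl = 19.45; W sinα = 7.3
Slice 3: Δl = 2.0/cos13.8° = 2.059 m; N'_3 = 117·cos13.8° − 2·2.059 = 109.5; c'Δl = 30.69; W sinα = 27.9
Slice 4: Δl = 1.9/cos24.5° = 2.088 m; N'_4 = 88·cos24.5° − 13·2.088 = 52.9; c'Δl = 31.11; W sinα = 36.5
Slice 5: Δl = 2.6/cos38.3° = 3.313 m; N'_5 = 56·cos38.3° − 3·3.313 = 34.0; c'Δl = 49.36; W sinα = 34.7
Σc'Δl = 168.0 kN/m; ΣN' = 333.0 kN/m; ΣW sinα = 99.6 kN/m
Resisting = 168.0 + 333.0·tan27.1° = 168.0 + 170.4 = 338.4 kN/m
FS = 338.4 / 99.6 = 3.397

FS = 3.40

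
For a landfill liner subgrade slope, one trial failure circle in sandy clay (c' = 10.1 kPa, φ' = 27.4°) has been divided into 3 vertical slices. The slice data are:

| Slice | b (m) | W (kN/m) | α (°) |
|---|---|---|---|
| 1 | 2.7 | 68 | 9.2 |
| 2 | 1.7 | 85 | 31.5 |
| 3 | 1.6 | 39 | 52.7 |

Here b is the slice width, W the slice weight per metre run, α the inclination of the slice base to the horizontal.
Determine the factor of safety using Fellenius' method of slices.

Ordinary method of slices: FS = Σ[c'·Δl_i + (W_i cosα_i)·tanφ'] / Σ W_i sinα_i, with Δl_i = b_i / cosα_i.
Slice 1: Δl = 2.7/cos9.2° = 2.735 m; N'_1 = 68·cos9.2° = 67.1; c'Δl = 27.63; W sinα = 10.9
Slice 2: Δl = 1.7/cos31.5° = 1.994 m; N'_2 = 85·cos31.5° = 72.5; c'Δl = 20.14; W sinα = 44.4
Slice 3: Δl = 1.6/cos52.7° = 2.640 m; N'_3 = 39·cos52.7° = 23.6; c'Δl = 26.67; W sinα = 31.0
Σc'Δl = 74.4 kN/m; ΣN' = 163.2 kN/m; ΣW sinα = 86.3 kN/m
Resisting = 74.4 + 163.2·tan27.4° = 74.4 + 84.6 = 159.0 kN/m
FS = 159.0 / 86.3 = 1.843

FS = 1.84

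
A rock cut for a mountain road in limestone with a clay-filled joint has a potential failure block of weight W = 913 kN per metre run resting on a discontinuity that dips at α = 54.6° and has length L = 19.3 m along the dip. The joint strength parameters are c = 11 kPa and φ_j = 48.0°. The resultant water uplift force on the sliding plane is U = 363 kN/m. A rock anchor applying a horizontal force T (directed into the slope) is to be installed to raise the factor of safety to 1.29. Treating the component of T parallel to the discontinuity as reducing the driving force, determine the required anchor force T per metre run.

Resolving forces along and normal to the sliding plane, with the horizontal anchor force T adding T·sinα to the effective normal force and T·cosα acting up the plane against the driving force:
FS = [cL + (W cosα − U + T sinα) tanφ_j] / [W sinα − T cosα]
Without the anchor: N' = 165.9 kN/m, driving T_d = 744.2 kN/m, resisting R = 11·19.3 + 165.9·tan48.0° = 396.5 kN/m, FS = 0.53.
Setting FS = 1.29 and solving for T:
1.29·(744.2 − T cos54.6°) = 396.5 + T sin54.6°·tan48.0°
T·(sin54.6°·tan48.0° + 1.29·cos54.6°) = 1.29·744.2 − 396.5
T·(0.8151·1.1106 + 1.29·0.5793) = 960.0 − 396.5 = 563.5
T·1.6526 = 563.5
T = 341.0 kN/m

T = 341 kN/m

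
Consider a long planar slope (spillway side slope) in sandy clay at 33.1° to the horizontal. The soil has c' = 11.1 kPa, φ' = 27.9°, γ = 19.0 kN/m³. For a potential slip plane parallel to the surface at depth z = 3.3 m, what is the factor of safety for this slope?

For an infinite slope with a slip plane parallel to the surface (no pore pressure): FS = [c' + γz cos²β tanφ'] / [γz sinβ cosβ].
γz = 19.0·3.3 = 62.70 kN/m²
Numerator = 11.1 + 62.70·cos²33.1°·tan27.9° = 11.1 + 62.70·0.7018·0.5295 = 34.397 kPa
Denominator = 62.70·sin33.1°·cos33.1° = 62.70·0.5461·0.8377 = 28.684 kPa
FS = 34.397 / 28.684 = 1.199

FS = 1.20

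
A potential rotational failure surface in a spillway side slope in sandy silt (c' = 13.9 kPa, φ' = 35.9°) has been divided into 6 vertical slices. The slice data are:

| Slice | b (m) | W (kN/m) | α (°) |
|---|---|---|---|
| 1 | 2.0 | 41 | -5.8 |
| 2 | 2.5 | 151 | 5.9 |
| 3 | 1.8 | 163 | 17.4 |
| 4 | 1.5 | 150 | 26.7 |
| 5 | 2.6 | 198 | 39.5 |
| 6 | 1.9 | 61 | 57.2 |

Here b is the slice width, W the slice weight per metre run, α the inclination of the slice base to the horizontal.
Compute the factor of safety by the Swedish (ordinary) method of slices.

Ordinary method of slices: FS = Σ[c'·Δl_i + (W_i cosα_i)·tanφ'] / Σ W_i sinα_i, with Δl_i = b_i / cosα_i.
Slice 1: Δl = 2.0/cos(-5.8°) = 2.010 m; N'_1 = 41·cos(-5.8°) = 40.8; c'Δl = 27.94; W sinα = -4.1
Slice 2: Δl = 2.5/cos5.9° = 2.513 m; N'_2 = 151·cos5.9° = 150.2; c'Δl = 34.94; W sinα = 15.5
Slice 3: Δl = 1.8/cos17.4° = 1.886 m; N'_3 = 163·cos17.4° = 155.5; c'Δl = 26.22; W sinα = 48.7
Slice 4: Δl = 1.5/cos26.7° = 1.679 m; N'_4 = 150·cos26.7° = 134.0; c'Δl = 23.34; W sinα = 67.4
Slice 5: Δl = 2.6/cos39.5° = 3.370 m; N'_5 = 198·cos39.5° = 152.8; c'Δl = 46.84; W sinα = 125.9
Slice 6: Δl = 1.9/cos57.2° = 3.507 m; N'_6 = 61·cos57.2° = 33.0; c'Δl = 48.75; W sinα = 51.3
Σc'Δl = 208.0 kN/m; ΣN' = 666.4 kN/m; ΣW sinα = 304.7 kN/m
Resisting = 208.0 + 666.4·tan35.9° = 208.0 + 482.4 = 690.4 kN/m
FS = 690.4 / 304.7 = 2.266

FS = 2.27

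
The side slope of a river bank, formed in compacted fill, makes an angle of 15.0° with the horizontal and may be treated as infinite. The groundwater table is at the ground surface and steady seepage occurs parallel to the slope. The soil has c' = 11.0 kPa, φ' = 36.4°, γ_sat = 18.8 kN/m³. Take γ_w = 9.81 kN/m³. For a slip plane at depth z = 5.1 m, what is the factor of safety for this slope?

FS = 1.77

With seepage parallel to the slope and the water table at the surface, the effective normal stress on the slip plane uses the buoyant unit weight γ' = γ_sat − γ_w while the driving shear stress uses γ_sat:
FS = [c' + γ' z cos²β tanφ'] / [γ_sat z sinβ cosβ]
γ' = 18.8 − 9.81 = 8.99 kN/m³
Numerator = 11.0 + 8.99·5.1·cos²15.0°·tan36.4° = 11.0 + 8.99·5.1·0.9330·0.7373 = 42.538 kPa
Denominator = 18.8·5.1·sin15.0°·cos15.0° = 18.8·5.1·0.2588·0.9659 = 23.970 kPa
FS = 42.538 / 23.970 = 1.775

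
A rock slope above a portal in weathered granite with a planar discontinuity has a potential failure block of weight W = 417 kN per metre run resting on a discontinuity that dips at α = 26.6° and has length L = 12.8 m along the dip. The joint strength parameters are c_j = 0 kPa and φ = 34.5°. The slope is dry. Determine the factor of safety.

FS = 1.37

Resolving the block weight along and normal to the plane and applying the Mohr–Coulomb strength on the joint:
N' = W cosα = 417·cos26.6° = 372.9 kN/m
Driving force T = W sinα = 417·sin26.6° = 186.7 kN/m
Resisting force R = c_j·L + N'·tanφ = 0·12.8 + 372.9·tan34.5° = 0.0 + 256.3 = 256.3 kN/m
FS = R / T = 256.3 / 186.7 = 1.372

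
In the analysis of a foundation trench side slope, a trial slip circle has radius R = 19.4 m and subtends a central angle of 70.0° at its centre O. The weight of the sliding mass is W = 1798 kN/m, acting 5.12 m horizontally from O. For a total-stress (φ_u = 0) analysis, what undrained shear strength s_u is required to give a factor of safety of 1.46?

s_u = 29.2 kPa

FS = s_u·L_a·R / (W·d), so s_u = FS·W·d / (L_a·R).
Arc length L_a = R·θ = 19.4·(70.0°·π/180) = 19.4·1.2217 = 23.70 m
s_u = 1.46·1798·5.12 / (23.70·19.4) = 13440.4 / 459.81 = 29.23 kPa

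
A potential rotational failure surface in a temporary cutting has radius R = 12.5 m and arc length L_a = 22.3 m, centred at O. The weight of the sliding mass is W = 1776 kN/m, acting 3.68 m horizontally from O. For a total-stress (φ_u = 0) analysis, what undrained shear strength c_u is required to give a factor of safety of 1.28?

c_u = 30.0 kPa

FS = c_u·L_a·R / (W·d), so c_u = FS·W·d / (L_a·R).
c_u = 1.28·1776·3.68 / (22.30·12.5) = 8365.7 / 278.75 = 30.01 kPa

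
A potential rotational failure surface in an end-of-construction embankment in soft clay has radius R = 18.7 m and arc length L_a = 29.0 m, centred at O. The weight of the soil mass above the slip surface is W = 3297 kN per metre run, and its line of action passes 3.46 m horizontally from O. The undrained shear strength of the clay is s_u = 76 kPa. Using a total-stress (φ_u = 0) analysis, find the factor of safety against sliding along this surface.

Taking moments about the centre O, the resisting moment is provided by the undrained shear strength acting along the arc:
M_R = s_u·L_a·R = 76·29.00·18.7 = 41214.8 kN·m/m
M_D = W·d = 3297·3.46 = 11407.6 kN·m/m
FS = M_R / M_D = 41214.8 / 11407.6 = 3.613

FS = 3.61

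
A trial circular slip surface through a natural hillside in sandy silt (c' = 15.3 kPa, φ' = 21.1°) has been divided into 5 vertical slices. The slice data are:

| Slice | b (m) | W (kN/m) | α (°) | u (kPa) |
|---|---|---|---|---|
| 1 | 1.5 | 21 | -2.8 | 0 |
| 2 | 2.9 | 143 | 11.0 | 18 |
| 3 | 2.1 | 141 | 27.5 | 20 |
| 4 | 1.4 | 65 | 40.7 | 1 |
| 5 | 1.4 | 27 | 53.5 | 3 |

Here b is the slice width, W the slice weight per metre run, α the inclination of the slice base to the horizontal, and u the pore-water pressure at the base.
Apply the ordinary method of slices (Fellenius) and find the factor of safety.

FS = 1.69

Ordinary method of slices: FS = Σ[c'·Δl_i + (W_i cosα_i − u_i·Δl_i)·tanφ'] / Σ W_i sinα_i, with Δl_i = b_i / cosα_i.
Slice 1: Δl = 1.5/cos(-2.8°) = 1.502 m; N'_1 = 21·cos(-2.8°) − 0·1.502 = 21.0; c'Δl = 22.98; W sinα = -1.0
Slice 2: Δl = 2.9/cos11.0° = 2.954 m; N'_2 = 143·cos11.0° − 18·2.954 = 87.2; c'Δl = 45.20; W sinα = 27.3
Slice 3: Δl = 2.1/cos27.5° = 2.368 m; N'_3 = 141·cos27.5° − 20·2.368 = 77.7; c'Δl = 36.22; W sinα = 65.1
Slice 4: Δl = 1.4/cos40.7° = 1.847 m; N'_4 = 65·cos40.7° − 1·1.847 = 47.4; c'Δl = 28.25; W sinα = 42.4
Slice 5: Δl = 1.4/cos53.5° = 2.354 m; N'_5 = 27·cos53.5° − 3·2.354 = 9.0; c'Δl = 36.01; W sinα = 21.7
Σc'Δl = 168.7 kN/m; ΣN' = 242.3 kN/m; ΣW sinα = 155.5 kN/m
Resisting = 168.7 + 242.3·tan21.1° = 168.7 + 93.5 = 262.2 kN/m
FS = 262.2 / 155.5 = 1.686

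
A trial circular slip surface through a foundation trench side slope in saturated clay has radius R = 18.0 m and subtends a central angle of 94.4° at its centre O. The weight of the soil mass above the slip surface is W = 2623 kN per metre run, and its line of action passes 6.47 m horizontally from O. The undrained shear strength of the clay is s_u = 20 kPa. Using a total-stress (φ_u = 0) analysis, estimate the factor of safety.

Taking moments about the centre O, the resisting moment is provided by the undrained shear strength acting along the arc:
Arc length L_a = R·θ = 18.0·(94.4°·π/180) = 18.0·1.6476 = 29.66 m
M_R = s_u·L_a·R = 20·29.66·18.0 = 10676.4 kN·m/m
M_D = W·d = 2623·6.47 = 16970.8 kN·m/m
FS = M_R / M_D = 10676.4 / 16970.8 = 0.629

FS = 0.63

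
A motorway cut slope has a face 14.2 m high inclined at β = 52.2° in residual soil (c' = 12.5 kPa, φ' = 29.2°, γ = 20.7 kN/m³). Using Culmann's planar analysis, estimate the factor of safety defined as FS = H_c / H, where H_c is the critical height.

FS = 1.48

H_c = (4c'/γ) · sinβ cosφ' / [1 − cos(β − φ')]
    = (4·12.5/20.7) · sin52.2°·cos29.2° / [1 − cos23.0°]
    = 2.415 · 0.6897 / 0.0795 = 20.96 m
FS = H_c / H = 20.96 / 14.2 = 1.476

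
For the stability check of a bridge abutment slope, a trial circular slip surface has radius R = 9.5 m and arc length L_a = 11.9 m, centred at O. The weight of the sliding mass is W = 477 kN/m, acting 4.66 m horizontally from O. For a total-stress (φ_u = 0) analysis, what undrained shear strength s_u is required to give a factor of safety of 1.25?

s_u = 24.6 kPa

FS = s_u·L_a·R / (W·d), so s_u = FS·W·d / (L_a·R).
s_u = 1.25·477·4.66 / (11.90·9.5) = 2778.5 / 113.05 = 24.58 kPa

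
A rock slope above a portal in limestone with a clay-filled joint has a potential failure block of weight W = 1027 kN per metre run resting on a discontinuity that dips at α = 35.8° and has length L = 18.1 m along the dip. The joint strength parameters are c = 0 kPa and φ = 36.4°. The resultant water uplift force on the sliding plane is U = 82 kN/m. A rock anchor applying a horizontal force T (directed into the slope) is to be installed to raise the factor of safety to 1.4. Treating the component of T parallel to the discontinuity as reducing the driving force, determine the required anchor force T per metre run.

T = 183 kN/m

Resolving forces along and normal to the sliding plane, with the horizontal anchor force T adding T·sinα to the effective normal force and T·cosα acting up the plane against the driving force:
FS = [cL + (W cosα − U + T sinα) tanφ] / [W sinα − T cosα]
Without the anchor: N' = 751.0 kN/m, driving T_d = 600.8 kN/m, resisting R = 0·18.1 + 751.0·tan36.4° = 553.7 kN/m, FS = 0.92.
Setting FS = 1.4 and solving for T:
1.4·(600.8 − T cos35.8°) = 553.7 + T sin35.8°·tan36.4°
T·(sin35.8°·tan36.4° + 1.4·cos35.8°) = 1.4·600.8 − 553.7
T·(0.5850·0.7373 + 1.4·0.8111) = 841.1 − 553.7 = 287.4
T·1.5668 = 287.4
T = 183.4 kN/m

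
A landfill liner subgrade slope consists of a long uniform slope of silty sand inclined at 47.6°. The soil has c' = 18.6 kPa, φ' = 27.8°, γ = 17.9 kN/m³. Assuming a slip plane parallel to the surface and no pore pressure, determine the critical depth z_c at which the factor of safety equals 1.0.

z_c = 4.02 m

Setting FS = 1.00 in FS = [c' + γz cos²β tanφ'] / [γz sinβ cosβ] and solving for z:
z = c' / [γ cosβ (FS·sinβ − cosβ·tanφ')]
  = 18.6 / [17.9·cos47.6°·(1.00·sin47.6° − cos47.6°·tan27.8°)]
  = 18.6 / [17.9·0.6743·(1.00·0.7385 − 0.6743·0.5272)]
  = 18.6 / 4.6220 = 4.024 m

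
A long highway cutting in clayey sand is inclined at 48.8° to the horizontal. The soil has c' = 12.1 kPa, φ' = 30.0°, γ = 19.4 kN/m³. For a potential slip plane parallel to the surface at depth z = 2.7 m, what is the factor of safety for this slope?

FS = 0.97

For an infinite slope with a slip plane parallel to the surface (no pore pressure): FS = [c' + γz cos²β tanφ'] / [γz sinβ cosβ].
γz = 19.4·2.7 = 52.38 kN/m²
Numerator = 12.1 + 52.38·cos²48.8°·tan30.0° = 12.1 + 52.38·0.4339·0.5774 = 25.221 kPa
Denominator = 52.38·sin48.8°·cos48.8° = 52.38·0.7524·0.6587 = 25.960 kPa
FS = 25.221 / 25.960 = 0.972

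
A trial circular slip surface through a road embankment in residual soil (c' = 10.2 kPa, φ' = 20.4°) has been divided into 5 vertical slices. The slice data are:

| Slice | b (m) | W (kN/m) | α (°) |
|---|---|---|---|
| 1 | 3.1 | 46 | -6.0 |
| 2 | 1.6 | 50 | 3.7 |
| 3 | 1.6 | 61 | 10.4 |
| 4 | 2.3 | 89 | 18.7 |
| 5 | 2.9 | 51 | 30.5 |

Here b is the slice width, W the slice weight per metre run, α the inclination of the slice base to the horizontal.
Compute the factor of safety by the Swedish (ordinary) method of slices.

FS = 3.59

Ordinary method of slices: FS = Σ[c'·Δl_i + (W_i cosα_i)·tanφ'] / Σ W_i sinα_i, with Δl_i = b_i / cosα_i.
Slice 1: Δl = 3.1/cos(-6.0°) = 3.117 m; N'_1 = 46·cos(-6.0°) = 45.7; c'Δl = 31.79; W sinα = -4.8
Slice 2: Δl = 1.6/cos3.7° = 1.603 m; N'_2 = 50·cos3.7° = 49.9; c'Δl = 16.35; W sinα = 3.2
Slice 3: Δl = 1.6/cos10.4° = 1.627 m; N'_3 = 61·cos10.4° = 60.0; c'Δl = 16.59; W sinα = 11.0
Slice 4: Δl = 2.3/cos18.7° = 2.428 m; N'_4 = 89·cos18.7° = 84.3; c'Δl = 24.77; W sinα = 28.5
Slice 5: Δl = 2.9/cos30.5° = 3.366 m; N'_5 = 51·cos30.5° = 43.9; c'Δl = 34.33; W sinα = 25.9
Σc'Δl = 123.8 kN/m; ΣN' = 283.9 kN/m; ΣW sinα = 63.8 kN/m
Resisting = 123.8 + 283.9·tan20.4° = 123.8 + 105.6 = 229.4 kN/m
FS = 229.4 / 63.8 = 3.593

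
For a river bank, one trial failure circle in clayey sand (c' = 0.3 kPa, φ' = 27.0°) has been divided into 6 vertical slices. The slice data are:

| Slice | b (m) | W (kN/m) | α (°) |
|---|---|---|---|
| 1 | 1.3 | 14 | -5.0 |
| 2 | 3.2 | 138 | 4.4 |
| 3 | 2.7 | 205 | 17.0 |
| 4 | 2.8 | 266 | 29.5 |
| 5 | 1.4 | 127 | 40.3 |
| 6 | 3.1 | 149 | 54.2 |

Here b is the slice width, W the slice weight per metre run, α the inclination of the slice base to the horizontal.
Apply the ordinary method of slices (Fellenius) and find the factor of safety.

FS = 0.98

Ordinary method of slices: FS = Σ[c'·Δl_i + (W_i cosα_i)·tanφ'] / Σ W_i sinα_i, with Δl_i = b_i / cosα_i.
Slice 1: Δl = 1.3/cos(-5.0°) = 1.305 m; N'_1 = 14·cos(-5.0°) = 13.9; c'Δl = 0.39; W sinα = -1.2
Slice 2: Δl = 3.2/cos4.4° = 3.209 m; N'_2 = 138·cos4.4° = 137.6; c'Δl = 0.96; W sinα = 10.6
Slice 3: Δl = 2.7/cos17.0° = 2.823 m; N'_3 = 205·cos17.0° = 196.0; c'Δl = 0.85; W sinα = 59.9
Slice 4: Δl = 2.8/cos29.5° = 3.217 m; N'_4 = 266·cos29.5° = 231.5; c'Δl = 0.97; W sinα = 131.0
Slice 5: Δl = 1.4/cos40.3° = 1.836 m; N'_5 = 127·cos40.3° = 96.9; c'Δl = 0.55; W sinα = 82.1
Slice 6: Δl = 3.1/cos54.2° = 5.300 m; N'_6 = 149·cos54.2° = 87.2; c'Δl = 1.59; W sinα = 120.8
Σc'Δl = 5.3 kN/m; ΣN' = 763.1 kN/m; ΣW sinα = 403.3 kN/m
Resisting = 5.3 + 763.1·tan27.0° = 5.3 + 388.8 = 394.1 kN/m
FS = 394.1 / 403.3 = 0.977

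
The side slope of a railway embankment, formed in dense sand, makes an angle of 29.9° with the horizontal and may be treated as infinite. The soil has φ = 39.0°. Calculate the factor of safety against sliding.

For a dry cohesionless infinite slope the factor of safety is FS = tanφ / tanβ.
FS = tan39.0° / tan29.9° = 0.8098 / 0.5750 = 1.408

FS = 1.41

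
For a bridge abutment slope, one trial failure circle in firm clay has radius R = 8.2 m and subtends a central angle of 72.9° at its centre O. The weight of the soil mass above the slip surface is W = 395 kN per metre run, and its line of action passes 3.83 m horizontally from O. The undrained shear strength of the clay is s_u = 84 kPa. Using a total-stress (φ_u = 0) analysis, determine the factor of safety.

FS = 4.75

Taking moments about the centre O, the resisting moment is provided by the undrained shear strength acting along the arc:
Arc length L_a = R·θ = 8.2·(72.9°·π/180) = 8.2·1.2723 = 10.43 m
M_R = s_u·L_a·R = 84·10.43·8.2 = 7186.4 kN·m/m
M_D = W·d = 395·3.83 = 1512.9 kN·m/m
FS = M_R / M_D = 7186.4 / 1512.9 = 4.750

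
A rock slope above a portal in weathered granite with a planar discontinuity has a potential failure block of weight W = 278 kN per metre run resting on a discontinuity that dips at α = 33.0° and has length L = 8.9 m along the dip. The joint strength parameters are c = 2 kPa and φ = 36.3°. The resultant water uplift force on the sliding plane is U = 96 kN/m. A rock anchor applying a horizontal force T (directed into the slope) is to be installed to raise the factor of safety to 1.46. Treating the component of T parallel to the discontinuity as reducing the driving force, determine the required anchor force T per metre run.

Resolving forces along and normal to the sliding plane, with the horizontal anchor force T adding T·sinα to the effective normal force and T·cosα acting up the plane against the driving force:
FS = [cL + (W cosα − U + T sinα) tanφ] / [W sinα − T cosα]
Without the anchor: N' = 137.2 kN/m, driving T_d = 151.4 kN/m, resisting R = 2·8.9 + 137.2·tan36.3° = 118.5 kN/m, FS = 0.78.
Setting FS = 1.46 and solving for T:
1.46·(151.4 − T cos33.0°) = 118.5 + T sin33.0°·tan36.3°
T·(sin33.0°·tan36.3° + 1.46·cos33.0°) = 1.46·151.4 − 118.5
T·(0.5446·0.7346 + 1.46·0.8387) = 221.1 − 118.5 = 102.5
T·1.6245 = 102.5
T = 63.1 kN/m

T = 63 kN/m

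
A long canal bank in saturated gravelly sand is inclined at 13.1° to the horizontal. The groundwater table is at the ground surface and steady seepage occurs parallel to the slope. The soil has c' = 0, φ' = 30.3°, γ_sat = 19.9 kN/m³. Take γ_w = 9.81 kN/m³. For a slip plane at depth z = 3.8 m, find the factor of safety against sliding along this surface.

With seepage parallel to the slope and the water table at the surface, the effective normal stress on the slip plane uses the buoyant unit weight γ' = γ_sat − γ_w while the driving shear stress uses γ_sat:
FS = [c' + γ' z cos²β tanφ'] / [γ_sat z sinβ cosβ]
(For c' = 0 this reduces to FS = (γ'/γ_sat)·tanφ'/tanβ.)
γ' = 19.9 − 9.81 = 10.09 kN/m³
Numerator = 0.0 + 10.09·3.8·cos²13.1°·tan30.3° = 0.0 + 10.09·3.8·0.9486·0.5844 = 21.254 kPa
Denominator = 19.9·3.8·sin13.1°·cos13.1° = 19.9·3.8·0.2267·0.9740 = 16.693 kPa
FS = 21.254 / 16.693 = 1.273

FS = 1.27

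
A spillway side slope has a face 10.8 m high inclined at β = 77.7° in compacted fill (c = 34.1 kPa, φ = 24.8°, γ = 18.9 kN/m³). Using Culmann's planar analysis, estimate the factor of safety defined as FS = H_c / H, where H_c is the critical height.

FS = 1.49

H_c = (4c/γ) · sinβ cosφ / [1 − cos(β − φ)]
    = (4·34.1/18.9) · sin77.7°·cos24.8° / [1 − cos52.9°]
    = 7.217 · 0.8869 / 0.3968 = 16.13 m
FS = H_c / H = 16.13 / 10.8 = 1.494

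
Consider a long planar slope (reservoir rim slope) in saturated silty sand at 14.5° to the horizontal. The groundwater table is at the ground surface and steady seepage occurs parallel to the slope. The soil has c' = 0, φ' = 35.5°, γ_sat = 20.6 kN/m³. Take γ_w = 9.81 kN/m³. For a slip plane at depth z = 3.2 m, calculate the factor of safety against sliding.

With seepage parallel to the slope and the water table at the surface, the effective normal stress on the slip plane uses the buoyant unit weight γ' = γ_sat − γ_w while the driving shear stress uses γ_sat:
FS = [c' + γ' z cos²β tanφ'] / [γ_sat z sinβ cosβ]
(For c' = 0 this reduces to FS = (γ'/γ_sat)·tanφ'/tanβ.)
γ' = 20.6 − 9.81 = 10.79 kN/m³
Numerator = 0.0 + 10.79·3.2·cos²14.5°·tan35.5° = 0.0 + 10.79·3.2·0.9373·0.7133 = 23.085 kPa
Denominator = 20.6·3.2·sin14.5°·cos14.5° = 20.6·3.2·0.2504·0.9681 = 15.979 kPa
FS = 23.085 / 15.979 = 1.445

FS = 1.44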